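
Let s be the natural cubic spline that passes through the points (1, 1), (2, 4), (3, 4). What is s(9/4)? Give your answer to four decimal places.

Put m_i = s'' at the i-th knot. Here h = (1, 1) and Δ = (3, 0), so the interior equations h_(i-1)·m_(i-1) + 2(h_(i-1)+h_i)·m_i + h_i·m_(i+1) = 6(Δ_i − Δ_(i-1)) read
  1·m_0 + 4·m_1 + 1·m_2 = 6(Δ_1 - Δ_0) = -18
Natural end conditions: m_0 = m_2 = 0.
Forward elimination and back-substitution give m_0 = 0, m_1 = -9/2, m_2 = 0.
On [2, 3], s(x) = 4 + 3/2·(x - 2) - 9/4·(x - 2)² + 3/4·(x - 2)³.
With (x - 2) = 1/4: s(9/4) = 1087/256.

4.2461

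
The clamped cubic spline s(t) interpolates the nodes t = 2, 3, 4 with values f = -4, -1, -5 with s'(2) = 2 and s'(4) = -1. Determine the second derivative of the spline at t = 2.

Put M_i = s'' at the i-th knot. Here h = (1, 1) and Δ = (3, -4), so the interior equations h_(i-1)·M_(i-1) + 2(h_(i-1)+h_i)·M_i + h_i·M_(i+1) = 6(Δ_i − Δ_(i-1)) read
  1·M_0 + 4·M_1 + 1·M_2 = 6(Δ_1 - Δ_0) = -42
Clamped end conditions give two more equations: 2h_0·M_0 + h_0·M_1 = 6(Δ_0 - s'(2)) = 6 and h_1·M_1 + 2h_1·M_2 = 6(s'(4) - Δ_1) = 18.
Hence M_0 = 12, M_1 = -18, M_2 = 18.

12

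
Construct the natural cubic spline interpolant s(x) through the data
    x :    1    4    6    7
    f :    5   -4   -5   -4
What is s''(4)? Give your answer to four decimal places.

Write M_i for s''(x_i). With h_i = 3, 2, 1 and divided differences Δ_i = -3, -1/2, 1, the continuity of s' gives the tridiagonal system
  3·M_0 + 10·M_1 + 2·M_2 = 6(Δ_1 - Δ_0) = 15
  2·M_1 + 6·M_2 + 1·M_3 = 6(Δ_2 - Δ_1) = 9
Natural end conditions: M_0 = M_3 = 0.
Forward elimination and back-substitution give M_0 = 0, M_1 = 9/7, M_2 = 15/14, M_3 = 0.

1.2857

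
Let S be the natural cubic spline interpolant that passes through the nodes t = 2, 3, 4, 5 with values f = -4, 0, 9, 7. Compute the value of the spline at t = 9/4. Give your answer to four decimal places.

Write σ_i for S''(x_i). With h_i = 1, 1, 1 and divided differences Δ_i = 4, 9, -2, the continuity of S' gives the tridiagonal system
  1·σ_0 + 4·σ_1 + 1·σ_2 = 6(Δ_1 - Δ_0) = 30
  1·σ_1 + 4·σ_2 + 1·σ_3 = 6(Δ_2 - Δ_1) = -66
Natural end conditions: σ_0 = σ_3 = 0.
Hence σ_0 = 0, σ_1 = 62/5, σ_2 = -98/5, σ_3 = 0.
On [2, 3], S(t) = -4 + 29/15·(t - 2) + 0·(t - 2)² + 31/15·(t - 2)³.
With (t - 2) = 1/4: S(9/4) = -223/64.

-3.4844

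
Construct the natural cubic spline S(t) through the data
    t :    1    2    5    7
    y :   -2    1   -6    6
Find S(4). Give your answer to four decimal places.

Let M_i = S''(x_i). Step sizes h_i = 1, 3, 2; slopes of the chords Δ_i = (y_(i+1) - y_i)/h_i = 3, -7/3, 6.
  1·M_0 + 8·M_1 + 3·M_2 = 6(Δ_1 - Δ_0) = -32
  3·M_1 + 10·M_2 + 2·M_3 = 6(Δ_2 - Δ_1) = 50
Natural end conditions: M_0 = M_3 = 0.
Solving: M_0 = 0, M_1 = -470/71, M_2 = 496/71, M_3 = 0.
On [2, 5], S(t) = 1 + 169/213·(t - 2) - 235/71·(t - 2)² + 161/213·(t - 2)³.
With (t - 2) = 2: S(4) = -327/71.

-4.6056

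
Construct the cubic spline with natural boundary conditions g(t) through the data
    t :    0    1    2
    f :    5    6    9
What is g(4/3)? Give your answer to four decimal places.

Write σ_i for g''(x_i). With h_i = 1, 1 and divided differences Δ_i = 1, 3, the continuity of g' gives the tridiagonal system
  1·σ_0 + 4·σ_1 + 1·σ_2 = 6(Δ_1 - Δ_0) = 12
Natural end conditions: σ_0 = σ_2 = 0.
Hence σ_0 = 0, σ_1 = 3, σ_2 = 0.
On [1, 2], g(t) = 6 + 2·(t - 1) + 3/2·(t - 1)² - 1/2·(t - 1)³.
With (t - 1) = 1/3: g(4/3) = 184/27.

6.8148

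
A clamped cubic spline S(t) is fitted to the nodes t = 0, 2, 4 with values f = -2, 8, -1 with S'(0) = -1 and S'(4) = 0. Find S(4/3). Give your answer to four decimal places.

Put σ_i = S'' at the i-th knot. Here h = (2, 2) and Δ = (5, -9/2), so the interior equations h_(i-1)·σ_(i-1) + 2(h_(i-1)+h_i)·σ_i + h_i·σ_(i+1) = 6(Δ_i − Δ_(i-1)) read
  2·σ_0 + 8·σ_1 + 2·σ_2 = 6(Δ_1 - Δ_0) = -57
Clamped end conditions give two more equations: 2h_0·σ_0 + h_0·σ_1 = 6(Δ_0 - S'(0)) = 36 and h_1·σ_1 + 2h_1·σ_2 = 6(S'(4) - Δ_1) = 27.
Solving: σ_0 = 131/8, σ_1 = -59/4, σ_2 = 113/8.
On [0, 2], S(t) = -2 - 1·t + 131/16·t² - 83/32·t³.
With t = 4/3: S(4/3) = 137/27.

5.0741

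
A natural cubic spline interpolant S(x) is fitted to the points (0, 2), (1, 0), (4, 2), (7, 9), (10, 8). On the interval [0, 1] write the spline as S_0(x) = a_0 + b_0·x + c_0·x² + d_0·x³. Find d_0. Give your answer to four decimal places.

0.2840

Write M_i for S''(x_i). With h_i = 1, 3, 3, 3 and divided differences Δ_i = -2, 2/3, 7/3, -1/3, the continuity of S' gives the tridiagonal system
  1·M_0 + 8·M_1 + 3·M_2 = 6(Δ_1 - Δ_0) = 16
  3·M_1 + 12·M_2 + 3·M_3 = 6(Δ_2 - Δ_1) = 10
  3·M_2 + 12·M_3 + 3·M_4 = 6(Δ_3 - Δ_2) = -16
Natural end conditions: M_0 = M_4 = 0.
Forward elimination and back-substitution give M_0 = 0, M_1 = 46/27, M_2 = 64/81, M_3 = -124/81, M_4 = 0.
On [0, 1], with S_0(x) = a_0 + b_0·x + c_0·x² + d_0·x³: c_0 = M_0/2 = 0, d_0 = (M_1 - M_0)/(6h_0) = 23/81, b_0 = Δ_0 - h_0(2M_0 + M_1)/6 = -185/81.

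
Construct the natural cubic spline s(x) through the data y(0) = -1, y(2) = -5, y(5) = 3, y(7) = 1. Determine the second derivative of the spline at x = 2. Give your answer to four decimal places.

Write m_i for s''(x_i). With h_i = 2, 3, 2 and divided differences Δ_i = -2, 8/3, -1, the continuity of s' gives the tridiagonal system
  2·m_0 + 10·m_1 + 3·m_2 = 6(Δ_1 - Δ_0) = 28
  3·m_1 + 10·m_2 + 2·m_3 = 6(Δ_2 - Δ_1) = -22
Natural end conditions: m_0 = m_3 = 0.
Forward elimination and back-substitution give m_0 = 0, m_1 = 346/91, m_2 = -304/91, m_3 = 0.

3.8022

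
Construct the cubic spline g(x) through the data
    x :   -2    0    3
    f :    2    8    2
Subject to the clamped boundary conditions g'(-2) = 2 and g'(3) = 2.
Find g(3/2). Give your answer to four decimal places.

Write M_i for g''(x_i). With h_i = 2, 3 and divided differences Δ_i = 3, -2, the continuity of g' gives the tridiagonal system
  2·M_0 + 10·M_1 + 3·M_2 = 6(Δ_1 - Δ_0) = -30
Clamped end conditions give two more equations: 2h_0·M_0 + h_0·M_1 = 6(Δ_0 - g'(-2)) = 6 and h_1·M_1 + 2h_1·M_2 = 6(g'(3) - Δ_1) = 24.
Solving: M_0 = 9/2, M_1 = -6, M_2 = 7.
On [0, 3], g(x) = 8 + 1/2·x - 3·x² + 13/18·x³.
With x = 3/2: g(3/2) = 71/16.

4.4375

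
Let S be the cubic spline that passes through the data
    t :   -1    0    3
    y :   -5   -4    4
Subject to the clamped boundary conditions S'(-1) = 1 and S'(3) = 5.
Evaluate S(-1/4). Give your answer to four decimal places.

Let σ_i = S''(x_i). Step sizes h_i = 1, 3; slopes of the chords Δ_i = (y_(i+1) - y_i)/h_i = 1, 8/3.
  1·σ_0 + 8·σ_1 + 3·σ_2 = 6(Δ_1 - Δ_0) = 10
Clamped end conditions give two more equations: 2h_0·σ_0 + h_0·σ_1 = 6(Δ_0 - S'(-1)) = 0 and h_1·σ_1 + 2h_1·σ_2 = 6(S'(3) - Δ_1) = 14.
Solving the tridiagonal system: σ_0 = -1/4, σ_1 = 1/2, σ_2 = 25/12.
On [-1, 0], S(t) = -5 + 1·(t + 1) - 1/8·(t + 1)² + 1/8·(t + 1)³.
With (t + 1) = 3/4: S(-1/4) = -2185/512.

-4.2676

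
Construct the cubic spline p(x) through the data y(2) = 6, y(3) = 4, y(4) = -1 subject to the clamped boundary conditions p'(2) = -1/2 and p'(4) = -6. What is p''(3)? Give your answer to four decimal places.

-3.5000

With σ_i denoting the second derivative at x_i, h_i = 1, 1, and Δ_i = (y_(i+1) − y_i)/h_i = -2, -5:
  1·σ_0 + 4·σ_1 + 1·σ_2 = 6(Δ_1 - Δ_0) = -18
Clamped end conditions give two more equations: 2h_0·σ_0 + h_0·σ_1 = 6(Δ_0 - p'(2)) = -9 and h_1·σ_1 + 2h_1·σ_2 = 6(p'(4) - Δ_1) = -6.
Solving the tridiagonal system: σ_0 = -11/4, σ_1 = -7/2, σ_2 = -5/4.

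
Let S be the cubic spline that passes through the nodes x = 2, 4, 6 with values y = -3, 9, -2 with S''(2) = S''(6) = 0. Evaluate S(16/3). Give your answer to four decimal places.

Put σ_i = S'' at the i-th knot. Here h = (2, 2) and Δ = (6, -11/2), so the interior equations h_(i-1)·σ_(i-1) + 2(h_(i-1)+h_i)·σ_i + h_i·σ_(i+1) = 6(Δ_i − Δ_(i-1)) read
  2·σ_0 + 8·σ_1 + 2·σ_2 = 6(Δ_1 - Δ_0) = -69
Natural end conditions: σ_0 = σ_2 = 0.
Hence σ_0 = 0, σ_1 = -69/8, σ_2 = 0.
On [4, 6], S(x) = 9 + 1/4·(x - 4) - 69/16·(x - 4)² + 23/32·(x - 4)³.
With (x - 4) = 4/3: S(16/3) = 91/27.

3.3704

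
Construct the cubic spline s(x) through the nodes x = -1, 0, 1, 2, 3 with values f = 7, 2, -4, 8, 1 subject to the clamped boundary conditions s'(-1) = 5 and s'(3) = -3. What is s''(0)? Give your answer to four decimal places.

With m_i denoting the second derivative at x_i, h_i = 1, 1, 1, 1, and Δ_i = (y_(i+1) − y_i)/h_i = -5, -6, 12, -7:
  1·m_0 + 4·m_1 + 1·m_2 = 6(Δ_1 - Δ_0) = -6
  1·m_1 + 4·m_2 + 1·m_3 = 6(Δ_2 - Δ_1) = 108
  1·m_2 + 4·m_3 + 1·m_4 = 6(Δ_3 - Δ_2) = -114
Clamped end conditions give two more equations: 2h_0·m_0 + h_0·m_1 = 6(Δ_0 - s'(-1)) = -60 and h_3·m_3 + 2h_3·m_4 = 6(s'(3) - Δ_3) = 24.
Hence m_0 = -194/7, m_1 = -32/7, m_2 = 40, m_3 = -332/7, m_4 = 250/7.

-4.5714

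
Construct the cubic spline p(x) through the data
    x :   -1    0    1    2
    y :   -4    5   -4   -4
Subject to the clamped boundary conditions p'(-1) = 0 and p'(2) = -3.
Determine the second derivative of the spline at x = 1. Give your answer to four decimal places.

With M_i denoting the second derivative at x_i, h_i = 1, 1, 1, and Δ_i = (y_(i+1) − y_i)/h_i = 9, -9, 0:
  1·M_0 + 4·M_1 + 1·M_2 = 6(Δ_1 - Δ_0) = -108
  1·M_1 + 4·M_2 + 1·M_3 = 6(Δ_2 - Δ_1) = 54
Clamped end conditions give two more equations: 2h_0·M_0 + h_0·M_1 = 6(Δ_0 - p'(-1)) = 54 and h_2·M_2 + 2h_2·M_3 = 6(p'(2) - Δ_2) = -18.
Solving the tridiagonal system: M_0 = 254/5, M_1 = -238/5, M_2 = 158/5, M_3 = -124/5.

31.6000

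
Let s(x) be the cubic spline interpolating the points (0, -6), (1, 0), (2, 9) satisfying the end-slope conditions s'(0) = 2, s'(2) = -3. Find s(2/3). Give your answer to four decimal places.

-3.1111

Write σ_i for s''(x_i). With h_i = 1, 1 and divided differences Δ_i = 6, 9, the continuity of s' gives the tridiagonal system
  1·σ_0 + 4·σ_1 + 1·σ_2 = 6(Δ_1 - Δ_0) = 18
Clamped end conditions give two more equations: 2h_0·σ_0 + h_0·σ_1 = 6(Δ_0 - s'(0)) = 24 and h_1·σ_1 + 2h_1·σ_2 = 6(s'(2) - Δ_1) = -72.
Hence σ_0 = 5, σ_1 = 14, σ_2 = -43.
On [0, 1], s(x) = -6 + 2·x + 5/2·x² + 3/2·x³.
With x = 2/3: s(2/3) = -28/9.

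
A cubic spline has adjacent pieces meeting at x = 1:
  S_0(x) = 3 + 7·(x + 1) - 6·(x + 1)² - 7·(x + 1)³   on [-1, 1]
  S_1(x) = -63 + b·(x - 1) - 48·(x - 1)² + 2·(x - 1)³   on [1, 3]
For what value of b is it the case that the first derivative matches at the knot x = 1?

S_0'(x) = 7 - 12·(x + 1) - 21·(x + 1)², so S_0'(1) = -101. On the right, S_1'(1) = b, so b = -101.

-101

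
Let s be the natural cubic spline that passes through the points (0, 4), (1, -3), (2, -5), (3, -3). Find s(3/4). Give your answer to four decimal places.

With m_i denoting the second derivative at x_i, h_i = 1, 1, 1, and Δ_i = (y_(i+1) − y_i)/h_i = -7, -2, 2:
  1·m_0 + 4·m_1 + 1·m_2 = 6(Δ_1 - Δ_0) = 30
  1·m_1 + 4·m_2 + 1·m_3 = 6(Δ_2 - Δ_1) = 24
Natural end conditions: m_0 = m_3 = 0.
Forward elimination and back-substitution give m_0 = 0, m_1 = 32/5, m_2 = 22/5, m_3 = 0.
On [0, 1], s(t) = 4 - 121/15·t + 0·t² + 16/15·t³.
With t = 3/4: s(3/4) = -8/5.

-1.6000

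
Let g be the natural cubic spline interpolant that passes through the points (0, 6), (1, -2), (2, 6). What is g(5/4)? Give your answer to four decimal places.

With σ_i denoting the second derivative at x_i, h_i = 1, 1, and Δ_i = (y_(i+1) − y_i)/h_i = -8, 8:
  1·σ_0 + 4·σ_1 + 1·σ_2 = 6(Δ_1 - Δ_0) = 96
Natural end conditions: σ_0 = σ_2 = 0.
Forward elimination and back-substitution give σ_0 = 0, σ_1 = 24, σ_2 = 0.
On [1, 2], g(t) = -2 + 0·(t - 1) + 12·(t - 1)² - 4·(t - 1)³.
With (t - 1) = 1/4: g(5/4) = -21/16.

-1.3125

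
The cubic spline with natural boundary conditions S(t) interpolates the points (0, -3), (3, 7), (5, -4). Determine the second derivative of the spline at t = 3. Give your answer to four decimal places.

Put M_i = S'' at the i-th knot. Here h = (3, 2) and Δ = (10/3, -11/2), so the interior equations h_(i-1)·M_(i-1) + 2(h_(i-1)+h_i)·M_i + h_i·M_(i+1) = 6(Δ_i − Δ_(i-1)) read
  3·M_0 + 10·M_1 + 2·M_2 = 6(Δ_1 - Δ_0) = -53
Natural end conditions: M_0 = M_2 = 0.
Solving: M_0 = 0, M_1 = -53/10, M_2 = 0.

-5.3000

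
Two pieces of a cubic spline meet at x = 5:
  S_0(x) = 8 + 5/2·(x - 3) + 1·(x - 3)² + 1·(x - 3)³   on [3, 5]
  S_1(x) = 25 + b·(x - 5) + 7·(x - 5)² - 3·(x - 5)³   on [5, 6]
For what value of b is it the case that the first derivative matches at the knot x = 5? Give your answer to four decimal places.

18.5000

S_0'(x) = 5/2 + 2·(x - 3) + 3·(x - 3)², so S_0'(5) = 37/2. On the right, S_1'(5) = b, so b = 37/2.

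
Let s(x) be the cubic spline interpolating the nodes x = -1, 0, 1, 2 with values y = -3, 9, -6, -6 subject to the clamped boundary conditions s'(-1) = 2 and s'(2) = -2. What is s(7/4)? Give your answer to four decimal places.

-6.2219

Let M_i = s''(x_i). Step sizes h_i = 1, 1, 1; slopes of the chords Δ_i = (y_(i+1) - y_i)/h_i = 12, -15, 0.
  1·M_0 + 4·M_1 + 1·M_2 = 6(Δ_1 - Δ_0) = -162
  1·M_1 + 4·M_2 + 1·M_3 = 6(Δ_2 - Δ_1) = 90
Clamped end conditions give two more equations: 2h_0·M_0 + h_0·M_1 = 6(Δ_0 - s'(-1)) = 60 and h_2·M_2 + 2h_2·M_3 = 6(s'(2) - Δ_2) = -12.
Solving the tridiagonal system: M_0 = 962/15, M_1 = -1024/15, M_2 = 704/15, M_3 = -442/15.
On [1, 2], s(x) = -6 - 161/15·(x - 1) + 352/15·(x - 1)² - 191/15·(x - 1)³.
With (x - 1) = 3/4: s(7/4) = -1991/320.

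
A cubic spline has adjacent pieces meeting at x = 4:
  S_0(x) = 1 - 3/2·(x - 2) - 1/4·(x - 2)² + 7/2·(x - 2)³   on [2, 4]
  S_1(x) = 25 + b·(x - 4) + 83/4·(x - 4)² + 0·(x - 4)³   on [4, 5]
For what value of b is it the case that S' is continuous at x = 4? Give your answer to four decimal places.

39.5000

S_0'(x) = -3/2 - 1/2·(x - 2) + 21/2·(x - 2)², so S_0'(4) = 79/2. On the right, S_1'(4) = b, so b = 79/2.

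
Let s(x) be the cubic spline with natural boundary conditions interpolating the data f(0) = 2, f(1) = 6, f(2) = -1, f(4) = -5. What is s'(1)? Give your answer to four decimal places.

Write M_i for s''(x_i). With h_i = 1, 1, 2 and divided differences Δ_i = 4, -7, -2, the continuity of s' gives the tridiagonal system
  1·M_0 + 4·M_1 + 1·M_2 = 6(Δ_1 - Δ_0) = -66
  1·M_1 + 6·M_2 + 2·M_3 = 6(Δ_2 - Δ_1) = 30
Natural end conditions: M_0 = M_3 = 0.
Solving the tridiagonal system: M_0 = 0, M_1 = -426/23, M_2 = 186/23, M_3 = 0.
On [1, 2], s'(x) = b_1 + 2c_1·(x - 1) + 3d_1·(x - 1)² with b_1 = Δ_1 - h_1(2M_1 + M_2)/6 = -50/23, c_1 = M_1/2 = -213/23, d_1 = (M_2 - M_1)/(6h_1) = 102/23. So s'(1) = -50/23.

-2.1739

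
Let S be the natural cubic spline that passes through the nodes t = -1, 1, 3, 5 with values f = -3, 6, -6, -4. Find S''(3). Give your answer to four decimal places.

Let M_i = S''(x_i). Step sizes h_i = 2, 2, 2; slopes of the chords Δ_i = (y_(i+1) - y_i)/h_i = 9/2, -6, 1.
  2·M_0 + 8·M_1 + 2·M_2 = 6(Δ_1 - Δ_0) = -63
  2·M_1 + 8·M_2 + 2·M_3 = 6(Δ_2 - Δ_1) = 42
Natural end conditions: M_0 = M_3 = 0.
Hence M_0 = 0, M_1 = -49/5, M_2 = 77/10, M_3 = 0.

7.7000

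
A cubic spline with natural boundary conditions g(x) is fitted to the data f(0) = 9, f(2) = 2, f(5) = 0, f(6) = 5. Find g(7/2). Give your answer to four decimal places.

-1.5590

Let M_i = g''(x_i). Step sizes h_i = 2, 3, 1; slopes of the chords Δ_i = (y_(i+1) - y_i)/h_i = -7/2, -2/3, 5.
  2·M_0 + 10·M_1 + 3·M_2 = 6(Δ_1 - Δ_0) = 17
  3·M_1 + 8·M_2 + 1·M_3 = 6(Δ_2 - Δ_1) = 34
Natural end conditions: M_0 = M_3 = 0.
Hence M_0 = 0, M_1 = 34/71, M_2 = 289/71, M_3 = 0.
On [2, 5], g(x) = 2 - 1355/426·(x - 2) + 17/71·(x - 2)² + 85/426·(x - 2)³.
With (x - 2) = 3/2: g(7/2) = -1771/1136.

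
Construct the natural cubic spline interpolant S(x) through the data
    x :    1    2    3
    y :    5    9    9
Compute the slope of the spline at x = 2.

Let M_i = S''(x_i). Step sizes h_i = 1, 1; slopes of the chords Δ_i = (y_(i+1) - y_i)/h_i = 4, 0.
  1·M_0 + 4·M_1 + 1·M_2 = 6(Δ_1 - Δ_0) = -24
Natural end conditions: M_0 = M_2 = 0.
Solving: M_0 = 0, M_1 = -6, M_2 = 0.
On [2, 3], S'(x) = b_1 + 2c_1·(x - 2) + 3d_1·(x - 2)² with b_1 = Δ_1 - h_1(2M_1 + M_2)/6 = 2, c_1 = M_1/2 = -3, d_1 = (M_2 - M_1)/(6h_1) = 1. So S'(2) = 2.

2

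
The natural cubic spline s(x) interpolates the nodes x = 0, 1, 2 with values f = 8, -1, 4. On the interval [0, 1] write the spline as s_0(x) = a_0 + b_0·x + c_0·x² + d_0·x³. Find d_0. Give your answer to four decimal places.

3.5000

With M_i denoting the second derivative at x_i, h_i = 1, 1, and Δ_i = (y_(i+1) − y_i)/h_i = -9, 5:
  1·M_0 + 4·M_1 + 1·M_2 = 6(Δ_1 - Δ_0) = 84
Natural end conditions: M_0 = M_2 = 0.
Hence M_0 = 0, M_1 = 21, M_2 = 0.
On [0, 1], with s_0(x) = a_0 + b_0·x + c_0·x² + d_0·x³: c_0 = M_0/2 = 0, d_0 = (M_1 - M_0)/(6h_0) = 7/2, b_0 = Δ_0 - h_0(2M_0 + M_1)/6 = -25/2.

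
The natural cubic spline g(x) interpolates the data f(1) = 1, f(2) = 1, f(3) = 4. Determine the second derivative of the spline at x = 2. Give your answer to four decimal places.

Let m_i = g''(x_i). Step sizes h_i = 1, 1; slopes of the chords Δ_i = (y_(i+1) - y_i)/h_i = 0, 3.
  1·m_0 + 4·m_1 + 1·m_2 = 6(Δ_1 - Δ_0) = 18
Natural end conditions: m_0 = m_2 = 0.
Solving: m_0 = 0, m_1 = 9/2, m_2 = 0.

4.5000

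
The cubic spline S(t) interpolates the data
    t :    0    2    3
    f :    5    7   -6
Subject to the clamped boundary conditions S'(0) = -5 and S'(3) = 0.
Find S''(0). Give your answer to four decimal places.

24.6667

Let M_i = S''(x_i). Step sizes h_i = 2, 1; slopes of the chords Δ_i = (y_(i+1) - y_i)/h_i = 1, -13.
  2·M_0 + 6·M_1 + 1·M_2 = 6(Δ_1 - Δ_0) = -84
Clamped end conditions give two more equations: 2h_0·M_0 + h_0·M_1 = 6(Δ_0 - S'(0)) = 36 and h_1·M_1 + 2h_1·M_2 = 6(S'(3) - Δ_1) = 78.
Solving the tridiagonal system: M_0 = 74/3, M_1 = -94/3, M_2 = 164/3.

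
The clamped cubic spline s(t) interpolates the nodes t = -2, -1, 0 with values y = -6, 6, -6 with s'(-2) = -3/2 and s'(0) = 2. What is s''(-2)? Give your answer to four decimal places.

78.2500

Write m_i for s''(x_i). With h_i = 1, 1 and divided differences Δ_i = 12, -12, the continuity of s' gives the tridiagonal system
  1·m_0 + 4·m_1 + 1·m_2 = 6(Δ_1 - Δ_0) = -144
Clamped end conditions give two more equations: 2h_0·m_0 + h_0·m_1 = 6(Δ_0 - s'(-2)) = 81 and h_1·m_1 + 2h_1·m_2 = 6(s'(0) - Δ_1) = 84.
Forward elimination and back-substitution give m_0 = 313/4, m_1 = -151/2, m_2 = 319/4.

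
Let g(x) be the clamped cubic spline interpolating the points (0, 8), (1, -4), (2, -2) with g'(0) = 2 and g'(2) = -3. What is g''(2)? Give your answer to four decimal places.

-38.5000

Write M_i for g''(x_i). With h_i = 1, 1 and divided differences Δ_i = -12, 2, the continuity of g' gives the tridiagonal system
  1·M_0 + 4·M_1 + 1·M_2 = 6(Δ_1 - Δ_0) = 84
Clamped end conditions give two more equations: 2h_0·M_0 + h_0·M_1 = 6(Δ_0 - g'(0)) = -84 and h_1·M_1 + 2h_1·M_2 = 6(g'(2) - Δ_1) = -30.
Solving: M_0 = -131/2, M_1 = 47, M_2 = -77/2.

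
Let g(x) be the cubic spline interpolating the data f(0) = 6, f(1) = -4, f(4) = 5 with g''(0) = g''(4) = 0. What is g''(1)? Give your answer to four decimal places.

9.7500

Let m_i = g''(x_i). Step sizes h_i = 1, 3; slopes of the chords Δ_i = (y_(i+1) - y_i)/h_i = -10, 3.
  1·m_0 + 8·m_1 + 3·m_2 = 6(Δ_1 - Δ_0) = 78
Natural end conditions: m_0 = m_2 = 0.
Hence m_0 = 0, m_1 = 39/4, m_2 = 0.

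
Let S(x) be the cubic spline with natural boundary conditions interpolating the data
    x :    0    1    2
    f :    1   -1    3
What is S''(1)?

9

Put σ_i = S'' at the i-th knot. Here h = (1, 1) and Δ = (-2, 4), so the interior equations h_(i-1)·σ_(i-1) + 2(h_(i-1)+h_i)·σ_i + h_i·σ_(i+1) = 6(Δ_i − Δ_(i-1)) read
  1·σ_0 + 4·σ_1 + 1·σ_2 = 6(Δ_1 - Δ_0) = 36
Natural end conditions: σ_0 = σ_2 = 0.
Solving: σ_0 = 0, σ_1 = 9, σ_2 = 0.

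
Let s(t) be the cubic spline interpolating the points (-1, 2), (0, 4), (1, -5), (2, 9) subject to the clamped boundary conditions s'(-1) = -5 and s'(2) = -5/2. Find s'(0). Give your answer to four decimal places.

With m_i denoting the second derivative at x_i, h_i = 1, 1, 1, and Δ_i = (y_(i+1) − y_i)/h_i = 2, -9, 14:
  1·m_0 + 4·m_1 + 1·m_2 = 6(Δ_1 - Δ_0) = -66
  1·m_1 + 4·m_2 + 1·m_3 = 6(Δ_2 - Δ_1) = 138
Clamped end conditions give two more equations: 2h_0·m_0 + h_0·m_1 = 6(Δ_0 - s'(-1)) = 42 and h_2·m_2 + 2h_2·m_3 = 6(s'(2) - Δ_2) = -99.
Solving: m_0 = 643/15, m_1 = -656/15, m_2 = 991/15, m_3 = -1238/15.
On [0, 1], s'(t) = b_1 + 2c_1·t + 3d_1·t² with b_1 = Δ_1 - h_1(2m_1 + m_2)/6 = -163/30, c_1 = m_1/2 = -328/15, d_1 = (m_2 - m_1)/(6h_1) = 183/10. So s'(0) = -163/30.

-5.4333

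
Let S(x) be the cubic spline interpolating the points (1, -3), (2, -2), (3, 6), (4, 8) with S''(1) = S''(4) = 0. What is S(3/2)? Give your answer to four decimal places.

-3.3500

Let σ_i = S''(x_i). Step sizes h_i = 1, 1, 1; slopes of the chords Δ_i = (y_(i+1) - y_i)/h_i = 1, 8, 2.
  1·σ_0 + 4·σ_1 + 1·σ_2 = 6(Δ_1 - Δ_0) = 42
  1·σ_1 + 4·σ_2 + 1·σ_3 = 6(Δ_2 - Δ_1) = -36
Natural end conditions: σ_0 = σ_3 = 0.
Solving the tridiagonal system: σ_0 = 0, σ_1 = 68/5, σ_2 = -62/5, σ_3 = 0.
On [1, 2], S(x) = -3 - 19/15·(x - 1) + 0·(x - 1)² + 34/15·(x - 1)³.
With (x - 1) = 1/2: S(3/2) = -67/20.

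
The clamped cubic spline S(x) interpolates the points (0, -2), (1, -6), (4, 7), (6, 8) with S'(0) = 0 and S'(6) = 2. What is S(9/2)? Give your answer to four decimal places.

7.8413

Write M_i for S''(x_i). With h_i = 1, 3, 2 and divided differences Δ_i = -4, 13/3, 1/2, the continuity of S' gives the tridiagonal system
  1·M_0 + 8·M_1 + 3·M_2 = 6(Δ_1 - Δ_0) = 50
  3·M_1 + 10·M_2 + 2·M_3 = 6(Δ_2 - Δ_1) = -23
Clamped end conditions give two more equations: 2h_0·M_0 + h_0·M_1 = 6(Δ_0 - S'(0)) = -24 and h_2·M_2 + 2h_2·M_3 = 6(S'(6) - Δ_2) = 9.
Solving the tridiagonal system: M_0 = -1363/78, M_1 = 427/39, M_2 = -523/78, M_3 = 437/78.
On [4, 6], S(x) = 7 + 121/39·(x - 4) - 523/156·(x - 4)² + 40/39·(x - 4)³.
With (x - 4) = 1/2: S(9/2) = 1631/208.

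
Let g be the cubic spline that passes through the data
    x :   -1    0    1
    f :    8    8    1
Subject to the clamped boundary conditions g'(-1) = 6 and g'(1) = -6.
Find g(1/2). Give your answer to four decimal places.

4.5938

Let M_i = g''(x_i). Step sizes h_i = 1, 1; slopes of the chords Δ_i = (y_(i+1) - y_i)/h_i = 0, -7.
  1·M_0 + 4·M_1 + 1·M_2 = 6(Δ_1 - Δ_0) = -42
Clamped end conditions give two more equations: 2h_0·M_0 + h_0·M_1 = 6(Δ_0 - g'(-1)) = -36 and h_1·M_1 + 2h_1·M_2 = 6(g'(1) - Δ_1) = 6.
Solving the tridiagonal system: M_0 = -27/2, M_1 = -9, M_2 = 15/2.
On [0, 1], g(x) = 8 - 21/4·x - 9/2·x² + 11/4·x³.
With x = 1/2: g(1/2) = 147/32.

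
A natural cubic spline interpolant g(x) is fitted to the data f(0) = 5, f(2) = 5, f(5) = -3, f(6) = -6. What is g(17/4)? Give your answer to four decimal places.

-0.5900

Write M_i for g''(x_i). With h_i = 2, 3, 1 and divided differences Δ_i = 0, -8/3, -3, the continuity of g' gives the tridiagonal system
  2·M_0 + 10·M_1 + 3·M_2 = 6(Δ_1 - Δ_0) = -16
  3·M_1 + 8·M_2 + 1·M_3 = 6(Δ_2 - Δ_1) = -2
Natural end conditions: M_0 = M_3 = 0.
Hence M_0 = 0, M_1 = -122/71, M_2 = 28/71, M_3 = 0.
On [2, 5], g(x) = 5 - 244/213·(x - 2) - 61/71·(x - 2)² + 25/213·(x - 2)³.
With (x - 2) = 9/4: g(17/4) = -2681/4544.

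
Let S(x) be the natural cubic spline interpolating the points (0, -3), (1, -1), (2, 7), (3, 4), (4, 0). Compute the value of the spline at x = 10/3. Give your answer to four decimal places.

Write M_i for S''(x_i). With h_i = 1, 1, 1, 1 and divided differences Δ_i = 2, 8, -3, -4, the continuity of S' gives the tridiagonal system
  1·M_0 + 4·M_1 + 1·M_2 = 6(Δ_1 - Δ_0) = 36
  1·M_1 + 4·M_2 + 1·M_3 = 6(Δ_2 - Δ_1) = -66
  1·M_2 + 4·M_3 + 1·M_4 = 6(Δ_3 - Δ_2) = -6
Natural end conditions: M_0 = M_4 = 0.
Solving the tridiagonal system: M_0 = 0, M_1 = 57/4, M_2 = -21, M_3 = 15/4, M_4 = 0.
On [3, 4], S(x) = 4 - 21/4·(x - 3) + 15/8·(x - 3)² - 5/8·(x - 3)³.
With (x - 3) = 1/3: S(10/3) = 263/108.

2.4352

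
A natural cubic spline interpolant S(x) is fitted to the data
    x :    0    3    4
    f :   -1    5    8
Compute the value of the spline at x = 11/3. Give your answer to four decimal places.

6.9630

Put M_i = S'' at the i-th knot. Here h = (3, 1) and Δ = (2, 3), so the interior equations h_(i-1)·M_(i-1) + 2(h_(i-1)+h_i)·M_i + h_i·M_(i+1) = 6(Δ_i − Δ_(i-1)) read
  3·M_0 + 8·M_1 + 1·M_2 = 6(Δ_1 - Δ_0) = 6
Natural end conditions: M_0 = M_2 = 0.
Hence M_0 = 0, M_1 = 3/4, M_2 = 0.
On [3, 4], S(x) = 5 + 11/4·(x - 3) + 3/8·(x - 3)² - 1/8·(x - 3)³.
With (x - 3) = 2/3: S(11/3) = 188/27.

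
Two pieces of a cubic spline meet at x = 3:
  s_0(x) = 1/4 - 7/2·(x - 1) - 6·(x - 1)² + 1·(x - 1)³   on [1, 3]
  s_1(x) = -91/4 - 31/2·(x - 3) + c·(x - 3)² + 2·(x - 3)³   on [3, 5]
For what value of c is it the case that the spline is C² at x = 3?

0

s_0''(x) = -12 + 6·(x - 1), so s_0''(3) = 0. On the right, s_1''(3) = 2c, so c = 0.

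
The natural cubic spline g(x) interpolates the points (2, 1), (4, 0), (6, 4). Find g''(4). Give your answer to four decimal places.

Put m_i = g'' at the i-th knot. Here h = (2, 2) and Δ = (-1/2, 2), so the interior equations h_(i-1)·m_(i-1) + 2(h_(i-1)+h_i)·m_i + h_i·m_(i+1) = 6(Δ_i − Δ_(i-1)) read
  2·m_0 + 8·m_1 + 2·m_2 = 6(Δ_1 - Δ_0) = 15
Natural end conditions: m_0 = m_2 = 0.
Forward elimination and back-substitution give m_0 = 0, m_1 = 15/8, m_2 = 0.

1.8750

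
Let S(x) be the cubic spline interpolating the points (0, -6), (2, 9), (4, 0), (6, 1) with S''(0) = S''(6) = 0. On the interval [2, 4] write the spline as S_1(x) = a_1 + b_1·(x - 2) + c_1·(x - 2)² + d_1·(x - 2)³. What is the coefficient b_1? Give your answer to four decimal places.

Write M_i for S''(x_i). With h_i = 2, 2, 2 and divided differences Δ_i = 15/2, -9/2, 1/2, the continuity of S' gives the tridiagonal system
  2·M_0 + 8·M_1 + 2·M_2 = 6(Δ_1 - Δ_0) = -72
  2·M_1 + 8·M_2 + 2·M_3 = 6(Δ_2 - Δ_1) = 30
Natural end conditions: M_0 = M_3 = 0.
Forward elimination and back-substitution give M_0 = 0, M_1 = -53/5, M_2 = 32/5, M_3 = 0.
On [2, 4], with S_1(x) = a_1 + b_1·(x - 2) + c_1·(x - 2)² + d_1·(x - 2)³: c_1 = M_1/2 = -53/10, d_1 = (M_2 - M_1)/(6h_1) = 17/12, b_1 = Δ_1 - h_1(2M_1 + M_2)/6 = 13/30.

0.4333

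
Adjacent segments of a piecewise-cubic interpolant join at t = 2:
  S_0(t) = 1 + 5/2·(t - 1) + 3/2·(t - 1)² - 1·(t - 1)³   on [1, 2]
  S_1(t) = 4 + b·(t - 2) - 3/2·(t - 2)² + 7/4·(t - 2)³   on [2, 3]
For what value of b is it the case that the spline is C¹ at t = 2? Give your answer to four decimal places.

S_0'(t) = 5/2 + 3·(t - 1) - 3·(t - 1)², so S_0'(2) = 5/2. On the right, S_1'(2) = b, so b = 5/2.

2.5000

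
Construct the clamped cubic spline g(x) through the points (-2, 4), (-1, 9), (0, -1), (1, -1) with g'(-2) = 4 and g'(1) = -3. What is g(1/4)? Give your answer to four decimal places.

-1.6938

Write σ_i for g''(x_i). With h_i = 1, 1, 1 and divided differences Δ_i = 5, -10, 0, the continuity of g' gives the tridiagonal system
  1·σ_0 + 4·σ_1 + 1·σ_2 = 6(Δ_1 - Δ_0) = -90
  1·σ_1 + 4·σ_2 + 1·σ_3 = 6(Δ_2 - Δ_1) = 60
Clamped end conditions give two more equations: 2h_0·σ_0 + h_0·σ_1 = 6(Δ_0 - g'(-2)) = 6 and h_2·σ_2 + 2h_2·σ_3 = 6(g'(1) - Δ_2) = -18.
Hence σ_0 = 308/15, σ_1 = -526/15, σ_2 = 446/15, σ_3 = -358/15.
On [0, 1], g(x) = -1 - 89/15·x + 223/15·x² - 134/15·x³.
With x = 1/4: g(1/4) = -271/160.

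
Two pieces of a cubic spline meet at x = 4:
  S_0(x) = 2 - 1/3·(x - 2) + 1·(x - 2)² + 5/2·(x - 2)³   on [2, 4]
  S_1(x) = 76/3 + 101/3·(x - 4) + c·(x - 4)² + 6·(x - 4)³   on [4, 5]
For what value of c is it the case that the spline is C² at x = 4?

16

S_0''(x) = 2 + 15·(x - 2), so S_0''(4) = 32. On the right, S_1''(4) = 2c, so c = 16.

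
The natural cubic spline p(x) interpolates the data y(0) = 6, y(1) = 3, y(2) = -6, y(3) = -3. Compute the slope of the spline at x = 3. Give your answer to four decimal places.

6.6000

Write m_i for p''(x_i). With h_i = 1, 1, 1 and divided differences Δ_i = -3, -9, 3, the continuity of p' gives the tridiagonal system
  1·m_0 + 4·m_1 + 1·m_2 = 6(Δ_1 - Δ_0) = -36
  1·m_1 + 4·m_2 + 1·m_3 = 6(Δ_2 - Δ_1) = 72
Natural end conditions: m_0 = m_3 = 0.
Forward elimination and back-substitution give m_0 = 0, m_1 = -72/5, m_2 = 108/5, m_3 = 0.
On [2, 3], p'(x) = b_2 + 2c_2·(x - 2) + 3d_2·(x - 2)² with b_2 = Δ_2 - h_2(2m_2 + m_3)/6 = -21/5, c_2 = m_2/2 = 54/5, d_2 = (m_3 - m_2)/(6h_2) = -18/5. So p'(3) = 33/5.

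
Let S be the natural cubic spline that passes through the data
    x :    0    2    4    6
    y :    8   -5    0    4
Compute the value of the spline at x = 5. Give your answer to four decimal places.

Put M_i = S'' at the i-th knot. Here h = (2, 2, 2) and Δ = (-13/2, 5/2, 2), so the interior equations h_(i-1)·M_(i-1) + 2(h_(i-1)+h_i)·M_i + h_i·M_(i+1) = 6(Δ_i − Δ_(i-1)) read
  2·M_0 + 8·M_1 + 2·M_2 = 6(Δ_1 - Δ_0) = 54
  2·M_1 + 8·M_2 + 2·M_3 = 6(Δ_2 - Δ_1) = -3
Natural end conditions: M_0 = M_3 = 0.
Solving: M_0 = 0, M_1 = 73/10, M_2 = -11/5, M_3 = 0.
On [4, 6], S(x) = 0 + 52/15·(x - 4) - 11/10·(x - 4)² + 11/60·(x - 4)³.
With (x - 4) = 1: S(5) = 51/20.

2.5500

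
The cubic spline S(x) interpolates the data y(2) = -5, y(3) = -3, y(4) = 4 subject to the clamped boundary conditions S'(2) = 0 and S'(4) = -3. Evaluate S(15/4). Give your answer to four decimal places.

3.6797

Write M_i for S''(x_i). With h_i = 1, 1 and divided differences Δ_i = 2, 7, the continuity of S' gives the tridiagonal system
  1·M_0 + 4·M_1 + 1·M_2 = 6(Δ_1 - Δ_0) = 30
Clamped end conditions give two more equations: 2h_0·M_0 + h_0·M_1 = 6(Δ_0 - S'(2)) = 12 and h_1·M_1 + 2h_1·M_2 = 6(S'(4) - Δ_1) = -60.
Hence M_0 = -3, M_1 = 18, M_2 = -39.
On [3, 4], S(x) = -3 + 15/2·(x - 3) + 9·(x - 3)² - 19/2·(x - 3)³.
With (x - 3) = 3/4: S(15/4) = 471/128.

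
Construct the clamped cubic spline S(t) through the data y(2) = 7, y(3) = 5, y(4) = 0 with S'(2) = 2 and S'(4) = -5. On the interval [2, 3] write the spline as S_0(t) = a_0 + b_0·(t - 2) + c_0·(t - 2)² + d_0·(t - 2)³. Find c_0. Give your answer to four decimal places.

-5.5000

Put M_i = S'' at the i-th knot. Here h = (1, 1) and Δ = (-2, -5), so the interior equations h_(i-1)·M_(i-1) + 2(h_(i-1)+h_i)·M_i + h_i·M_(i+1) = 6(Δ_i − Δ_(i-1)) read
  1·M_0 + 4·M_1 + 1·M_2 = 6(Δ_1 - Δ_0) = -18
Clamped end conditions give two more equations: 2h_0·M_0 + h_0·M_1 = 6(Δ_0 - S'(2)) = -24 and h_1·M_1 + 2h_1·M_2 = 6(S'(4) - Δ_1) = 0.
Hence M_0 = -11, M_1 = -2, M_2 = 1.
On [2, 3], with S_0(t) = a_0 + b_0·(t - 2) + c_0·(t - 2)² + d_0·(t - 2)³: c_0 = M_0/2 = -11/2, d_0 = (M_1 - M_0)/(6h_0) = 3/2, b_0 = Δ_0 - h_0(2M_0 + M_1)/6 = 2.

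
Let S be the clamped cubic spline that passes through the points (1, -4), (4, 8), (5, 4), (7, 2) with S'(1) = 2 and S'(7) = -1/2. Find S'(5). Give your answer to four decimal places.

Write M_i for S''(x_i). With h_i = 3, 1, 2 and divided differences Δ_i = 4, -4, -1, the continuity of S' gives the tridiagonal system
  3·M_0 + 8·M_1 + 1·M_2 = 6(Δ_1 - Δ_0) = -48
  1·M_1 + 6·M_2 + 2·M_3 = 6(Δ_2 - Δ_1) = 18
Clamped end conditions give two more equations: 2h_0·M_0 + h_0·M_1 = 6(Δ_0 - S'(1)) = 12 and h_2·M_2 + 2h_2·M_3 = 6(S'(7) - Δ_2) = 3.
Solving the tridiagonal system: M_0 = 275/42, M_1 = -191/21, M_2 = 215/42, M_3 = -38/21.
On [5, 7], S'(x) = b_2 + 2c_2·(x - 5) + 3d_2·(x - 5)² with b_2 = Δ_2 - h_2(2M_2 + M_3)/6 = -80/21, c_2 = M_2/2 = 215/84, d_2 = (M_3 - M_2)/(6h_2) = -97/168. So S'(5) = -80/21.

-3.8095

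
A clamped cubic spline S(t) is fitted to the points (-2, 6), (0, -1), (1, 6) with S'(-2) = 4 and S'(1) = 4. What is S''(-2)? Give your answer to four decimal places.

Let M_i = S''(x_i). Step sizes h_i = 2, 1; slopes of the chords Δ_i = (y_(i+1) - y_i)/h_i = -7/2, 7.
  2·M_0 + 6·M_1 + 1·M_2 = 6(Δ_1 - Δ_0) = 63
Clamped end conditions give two more equations: 2h_0·M_0 + h_0·M_1 = 6(Δ_0 - S'(-2)) = -45 and h_1·M_1 + 2h_1·M_2 = 6(S'(1) - Δ_1) = -18.
Hence M_0 = -87/4, M_1 = 21, M_2 = -39/2.

-21.7500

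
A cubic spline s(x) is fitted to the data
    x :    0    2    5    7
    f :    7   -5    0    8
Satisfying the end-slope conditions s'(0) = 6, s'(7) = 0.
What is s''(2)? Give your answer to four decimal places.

9.1667

Let σ_i = s''(x_i). Step sizes h_i = 2, 3, 2; slopes of the chords Δ_i = (y_(i+1) - y_i)/h_i = -6, 5/3, 4.
  2·σ_0 + 10·σ_1 + 3·σ_2 = 6(Δ_1 - Δ_0) = 46
  3·σ_1 + 10·σ_2 + 2·σ_3 = 6(Δ_2 - Δ_1) = 14
Clamped end conditions give two more equations: 2h_0·σ_0 + h_0·σ_1 = 6(Δ_0 - s'(0)) = -72 and h_2·σ_2 + 2h_2·σ_3 = 6(s'(7) - Δ_2) = -24.
Solving: σ_0 = -271/12, σ_1 = 55/6, σ_2 = -1/6, σ_3 = -71/12.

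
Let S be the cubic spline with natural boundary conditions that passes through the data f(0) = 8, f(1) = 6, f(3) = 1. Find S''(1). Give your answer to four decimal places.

-0.5000

Put M_i = S'' at the i-th knot. Here h = (1, 2) and Δ = (-2, -5/2), so the interior equations h_(i-1)·M_(i-1) + 2(h_(i-1)+h_i)·M_i + h_i·M_(i+1) = 6(Δ_i − Δ_(i-1)) read
  1·M_0 + 6·M_1 + 2·M_2 = 6(Δ_1 - Δ_0) = -3
Natural end conditions: M_0 = M_2 = 0.
Forward elimination and back-substitution give M_0 = 0, M_1 = -1/2, M_2 = 0.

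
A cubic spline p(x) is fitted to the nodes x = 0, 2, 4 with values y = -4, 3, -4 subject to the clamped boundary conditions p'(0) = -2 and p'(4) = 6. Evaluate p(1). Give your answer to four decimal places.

-0.7500

Write M_i for p''(x_i). With h_i = 2, 2 and divided differences Δ_i = 7/2, -7/2, the continuity of p' gives the tridiagonal system
  2·M_0 + 8·M_1 + 2·M_2 = 6(Δ_1 - Δ_0) = -42
Clamped end conditions give two more equations: 2h_0·M_0 + h_0·M_1 = 6(Δ_0 - p'(0)) = 33 and h_1·M_1 + 2h_1·M_2 = 6(p'(4) - Δ_1) = 57.
Solving: M_0 = 31/2, M_1 = -29/2, M_2 = 43/2.
On [0, 2], p(x) = -4 - 2·x + 31/4·x² - 5/2·x³.
With x = 1: p(1) = -3/4.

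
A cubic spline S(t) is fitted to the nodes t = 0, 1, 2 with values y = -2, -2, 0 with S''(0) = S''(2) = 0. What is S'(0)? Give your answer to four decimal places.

-0.5000

Let M_i = S''(x_i). Step sizes h_i = 1, 1; slopes of the chords Δ_i = (y_(i+1) - y_i)/h_i = 0, 2.
  1·M_0 + 4·M_1 + 1·M_2 = 6(Δ_1 - Δ_0) = 12
Natural end conditions: M_0 = M_2 = 0.
Solving the tridiagonal system: M_0 = 0, M_1 = 3, M_2 = 0.
On [0, 1], S'(t) = b_0 + 2c_0·t + 3d_0·t² with b_0 = Δ_0 - h_0(2M_0 + M_1)/6 = -1/2, c_0 = M_0/2 = 0, d_0 = (M_1 - M_0)/(6h_0) = 1/2. So S'(0) = -1/2.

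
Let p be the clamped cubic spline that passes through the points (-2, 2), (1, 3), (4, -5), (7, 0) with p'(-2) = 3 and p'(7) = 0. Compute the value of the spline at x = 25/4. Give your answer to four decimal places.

-0.8000

With M_i denoting the second derivative at x_i, h_i = 3, 3, 3, and Δ_i = (y_(i+1) − y_i)/h_i = 1/3, -8/3, 5/3:
  3·M_0 + 12·M_1 + 3·M_2 = 6(Δ_1 - Δ_0) = -18
  3·M_1 + 12·M_2 + 3·M_3 = 6(Δ_2 - Δ_1) = 26
Clamped end conditions give two more equations: 2h_0·M_0 + h_0·M_1 = 6(Δ_0 - p'(-2)) = -16 and h_2·M_2 + 2h_2·M_3 = 6(p'(7) - Δ_2) = -10.
Solving: M_0 = -76/45, M_1 = -88/45, M_2 = 158/45, M_3 = -154/45.
On [4, 7], p(x) = -5 - 2/15·(x - 4) + 79/45·(x - 4)² - 52/135·(x - 4)³.
With (x - 4) = 9/4: p(25/4) = -4/5.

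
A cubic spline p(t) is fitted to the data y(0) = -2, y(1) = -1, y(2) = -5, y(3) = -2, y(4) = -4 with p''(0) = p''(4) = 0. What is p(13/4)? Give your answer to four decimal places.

-1.8672

Let M_i = p''(x_i). Step sizes h_i = 1, 1, 1, 1; slopes of the chords Δ_i = (y_(i+1) - y_i)/h_i = 1, -4, 3, -2.
  1·M_0 + 4·M_1 + 1·M_2 = 6(Δ_1 - Δ_0) = -30
  1·M_1 + 4·M_2 + 1·M_3 = 6(Δ_2 - Δ_1) = 42
  1·M_2 + 4·M_3 + 1·M_4 = 6(Δ_3 - Δ_2) = -30
Natural end conditions: M_0 = M_4 = 0.
Solving the tridiagonal system: M_0 = 0, M_1 = -81/7, M_2 = 114/7, M_3 = -81/7, M_4 = 0.
On [3, 4], p(t) = -2 + 13/7·(t - 3) - 81/14·(t - 3)² + 27/14·(t - 3)³.
With (t - 3) = 1/4: p(13/4) = -239/128.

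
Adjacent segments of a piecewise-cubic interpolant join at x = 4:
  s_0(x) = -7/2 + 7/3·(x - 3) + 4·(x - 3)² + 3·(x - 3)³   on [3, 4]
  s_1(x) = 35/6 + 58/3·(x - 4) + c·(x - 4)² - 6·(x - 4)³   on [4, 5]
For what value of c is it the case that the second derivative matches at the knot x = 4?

13

s_0''(x) = 8 + 18·(x - 3), so s_0''(4) = 26. On the right, s_1''(4) = 2c, so c = 13.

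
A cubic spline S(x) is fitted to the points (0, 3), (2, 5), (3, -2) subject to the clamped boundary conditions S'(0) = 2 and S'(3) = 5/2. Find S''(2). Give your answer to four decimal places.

Put m_i = S'' at the i-th knot. Here h = (2, 1) and Δ = (1, -7), so the interior equations h_(i-1)·m_(i-1) + 2(h_(i-1)+h_i)·m_i + h_i·m_(i+1) = 6(Δ_i − Δ_(i-1)) read
  2·m_0 + 6·m_1 + 1·m_2 = 6(Δ_1 - Δ_0) = -48
Clamped end conditions give two more equations: 2h_0·m_0 + h_0·m_1 = 6(Δ_0 - S'(0)) = -6 and h_1·m_1 + 2h_1·m_2 = 6(S'(3) - Δ_1) = 57.
Solving: m_0 = 20/3, m_1 = -49/3, m_2 = 110/3.

-16.3333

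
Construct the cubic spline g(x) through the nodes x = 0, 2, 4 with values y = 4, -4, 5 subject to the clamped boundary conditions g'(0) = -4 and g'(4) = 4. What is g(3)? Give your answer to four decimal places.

-0.4063

Let σ_i = g''(x_i). Step sizes h_i = 2, 2; slopes of the chords Δ_i = (y_(i+1) - y_i)/h_i = -4, 9/2.
  2·σ_0 + 8·σ_1 + 2·σ_2 = 6(Δ_1 - Δ_0) = 51
Clamped end conditions give two more equations: 2h_0·σ_0 + h_0·σ_1 = 6(Δ_0 - g'(0)) = 0 and h_1·σ_1 + 2h_1·σ_2 = 6(g'(4) - Δ_1) = -3.
Forward elimination and back-substitution give σ_0 = -35/8, σ_1 = 35/4, σ_2 = -41/8.
On [2, 4], g(x) = -4 + 3/8·(x - 2) + 35/8·(x - 2)² - 37/32·(x - 2)³.
With (x - 2) = 1: g(3) = -13/32.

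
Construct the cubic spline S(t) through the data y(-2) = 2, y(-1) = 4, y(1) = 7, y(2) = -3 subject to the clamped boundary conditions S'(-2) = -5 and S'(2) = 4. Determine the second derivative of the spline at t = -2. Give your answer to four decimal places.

Let σ_i = S''(x_i). Step sizes h_i = 1, 2, 1; slopes of the chords Δ_i = (y_(i+1) - y_i)/h_i = 2, 3/2, -10.
  1·σ_0 + 6·σ_1 + 2·σ_2 = 6(Δ_1 - Δ_0) = -3
  2·σ_1 + 6·σ_2 + 1·σ_3 = 6(Δ_2 - Δ_1) = -69
Clamped end conditions give two more equations: 2h_0·σ_0 + h_0·σ_1 = 6(Δ_0 - S'(-2)) = 42 and h_2·σ_2 + 2h_2·σ_3 = 6(S'(2) - Δ_2) = 84.
Solving: σ_0 = 135/7, σ_1 = 24/7, σ_2 = -150/7, σ_3 = 369/7.

19.2857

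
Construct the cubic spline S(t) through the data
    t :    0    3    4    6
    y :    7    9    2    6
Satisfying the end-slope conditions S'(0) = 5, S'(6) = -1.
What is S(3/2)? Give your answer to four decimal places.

12.4732

With m_i denoting the second derivative at x_i, h_i = 3, 1, 2, and Δ_i = (y_(i+1) − y_i)/h_i = 2/3, -7, 2:
  3·m_0 + 8·m_1 + 1·m_2 = 6(Δ_1 - Δ_0) = -46
  1·m_1 + 6·m_2 + 2·m_3 = 6(Δ_2 - Δ_1) = 54
Clamped end conditions give two more equations: 2h_0·m_0 + h_0·m_1 = 6(Δ_0 - S'(0)) = -26 and h_2·m_2 + 2h_2·m_3 = 6(S'(6) - Δ_2) = -18.
Solving the tridiagonal system: m_0 = -5/7, m_1 = -152/21, m_2 = 295/21, m_3 = -242/21.
On [0, 3], S(t) = 7 + 5·t - 5/14·t² - 137/378·t³.
With t = 3/2: S(3/2) = 1397/112.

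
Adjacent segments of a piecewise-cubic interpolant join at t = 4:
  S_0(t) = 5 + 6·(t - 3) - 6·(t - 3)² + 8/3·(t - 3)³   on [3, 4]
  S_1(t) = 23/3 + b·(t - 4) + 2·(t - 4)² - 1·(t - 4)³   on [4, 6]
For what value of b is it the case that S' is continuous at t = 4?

S_0'(t) = 6 - 12·(t - 3) + 8·(t - 3)², so S_0'(4) = 2. On the right, S_1'(4) = b, so b = 2.

2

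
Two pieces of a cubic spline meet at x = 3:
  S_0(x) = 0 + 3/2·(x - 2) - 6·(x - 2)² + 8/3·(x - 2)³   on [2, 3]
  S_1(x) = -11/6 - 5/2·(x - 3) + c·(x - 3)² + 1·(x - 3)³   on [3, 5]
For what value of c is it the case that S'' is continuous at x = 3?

2

S_0''(x) = -12 + 16·(x - 2), so S_0''(3) = 4. On the right, S_1''(3) = 2c, so c = 2.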